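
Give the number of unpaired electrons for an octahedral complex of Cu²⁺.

1

Cu sits in group 11; removing 2 electrons leaves Cu²⁺ with 11 − 2 = 9 d electrons.
Configuration: t2g^6 e_g^3, giving 1 unpaired electron.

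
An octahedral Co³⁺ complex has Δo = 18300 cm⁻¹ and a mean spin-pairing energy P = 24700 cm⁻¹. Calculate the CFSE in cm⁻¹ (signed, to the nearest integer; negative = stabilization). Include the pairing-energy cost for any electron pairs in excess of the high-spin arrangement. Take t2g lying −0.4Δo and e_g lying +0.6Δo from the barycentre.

Co³⁺: group 9, so d-count = 9 − 3 = 6.
Here Δo < P (18300 < 24700), so the high-spin state is favoured.
Configuration: t2g^4 e_g^2.
Orbital CFSE = -0.4Δo = -0.4 × 18300 = -7320 cm⁻¹.
High-spin has no excess pairs, so no pairing correction applies.

-7320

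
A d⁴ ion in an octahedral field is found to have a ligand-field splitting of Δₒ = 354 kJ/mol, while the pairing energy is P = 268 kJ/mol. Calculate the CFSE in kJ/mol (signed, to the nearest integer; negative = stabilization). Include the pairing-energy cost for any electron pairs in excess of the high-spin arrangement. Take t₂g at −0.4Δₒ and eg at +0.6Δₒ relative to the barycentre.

With Δₒ > P the complex is low-spin.
Filling d⁴ accordingly: t₂g⁴ eg⁰.
Orbital CFSE = -1.6Δₒ = -1.6 × 354 = -566 kJ/mol.
Excess pairs vs high-spin: 1 − 0 = 1; pairing cost = +268 kJ/mol.
Net CFSE = -566 + 268 = -298 kJ/mol.

-298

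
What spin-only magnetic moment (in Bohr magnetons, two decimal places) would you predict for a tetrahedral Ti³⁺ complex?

Ti³⁺: group 4, so d-count = 4 − 3 = 1.
With tetrahedral geometry the complex is necessarily high-spin.
Configuration: e¹ t₂⁰ → 1 unpaired electron.
μ(spin-only) = √[1(1+2)] = √3 ≈ 1.73 Bohr magnetons.

1.73 Bohr magnetons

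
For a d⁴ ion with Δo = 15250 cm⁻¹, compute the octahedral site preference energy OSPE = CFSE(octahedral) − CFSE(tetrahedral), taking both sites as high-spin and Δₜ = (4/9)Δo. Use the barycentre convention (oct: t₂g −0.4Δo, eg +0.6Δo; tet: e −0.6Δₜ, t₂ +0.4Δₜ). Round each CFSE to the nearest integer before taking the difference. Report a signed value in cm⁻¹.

-6439

Octahedral (high-spin): t₂g³ eg¹, CFSE = 3(−0.4) + 1(+0.6) = -0.6Δo = -0.6 × 15250 = -9150 cm⁻¹.
Tetrahedral: e² t₂², CFSE = 2(−0.6) + 2(+0.4) = -0.4Δₜ = -0.4 × (4/9) × 15250 = -2711 cm⁻¹.
Subtracting, OSPE = -9150 − (-2711) = -6439 cm⁻¹.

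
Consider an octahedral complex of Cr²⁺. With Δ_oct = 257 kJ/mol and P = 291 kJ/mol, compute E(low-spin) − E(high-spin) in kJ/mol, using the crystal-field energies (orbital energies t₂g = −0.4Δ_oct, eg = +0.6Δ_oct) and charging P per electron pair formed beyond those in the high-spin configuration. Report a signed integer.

34

Cr²⁺: group 6, so d-count = 6 − 2 = 4.
High-spin: t₂g³ eg¹, CFSE = -0.6Δ_oct = -154 kJ/mol.
Low-spin t₂g⁴ eg⁰ gives -1.6Δ_oct = -411 kJ/mol, but forming 1 extra pair costs 1P = 291 kJ/mol, so E(LS) = -411 + 291 = -120 kJ/mol.
The difference is -120 − (-154) = 34 kJ/mol, so high-spin lies lower.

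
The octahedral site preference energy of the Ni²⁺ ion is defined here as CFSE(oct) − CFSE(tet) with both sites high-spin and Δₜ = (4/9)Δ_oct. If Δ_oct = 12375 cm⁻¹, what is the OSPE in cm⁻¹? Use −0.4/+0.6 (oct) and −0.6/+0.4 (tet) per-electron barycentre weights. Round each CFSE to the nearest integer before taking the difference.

-10450

Group 10 minus oxidation state +2 gives a d⁸ configuration for Ni²⁺.
In an octahedral site d⁸ (HS) is t₂g⁶ eg², giving CFSE(oct) = -1.2Δ_oct = -14850 cm⁻¹.
Tetrahedral e⁴ t₂⁴ gives -0.8Δₜ = -0.8 × (4/9) × 12375 = -4400 cm⁻¹.
OSPE = -14850 − (-4400) = -10450 cm⁻¹.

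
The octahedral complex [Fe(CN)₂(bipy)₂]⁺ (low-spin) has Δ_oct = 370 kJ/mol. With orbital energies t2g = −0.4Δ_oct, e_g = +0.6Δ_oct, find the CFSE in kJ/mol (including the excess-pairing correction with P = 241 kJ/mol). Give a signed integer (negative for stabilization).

-258

Ligand charges: 2×(-1) from CN⁻ and 2×(+0) from bipy sum to -2; with overall charge +1, Fe is +3.
Fe sits in group 8; removing 3 electrons leaves Fe³⁺ with 8 − 3 = 5 d electrons.
The d⁵ electrons fill as t2g^5 e_g^0.
CFSE(orbital) = 5×(-0.4Δ_oct) + 0×(0.6Δ_oct) = -2.0Δ_oct; with Δ_oct = 370 kJ/mol that is -740 kJ/mol.
High-spin d⁵ would be t2g^3 e_g^2 with 0 pairs; low-spin has 2, so 2 excess pairs cost +2P = +482 kJ/mol.
Overall CFSE = -740 + 482 = -258 kJ/mol.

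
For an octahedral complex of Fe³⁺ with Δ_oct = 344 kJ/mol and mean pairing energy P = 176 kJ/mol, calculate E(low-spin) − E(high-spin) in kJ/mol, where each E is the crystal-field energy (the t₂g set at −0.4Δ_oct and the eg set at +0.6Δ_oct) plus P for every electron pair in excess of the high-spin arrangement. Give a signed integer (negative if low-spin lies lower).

-336

Fe³⁺: group 8, so d-count = 8 − 3 = 5.
High-spin: t₂g³ eg², CFSE = 0.0Δ_oct = 0 kJ/mol.
Low-spin t₂g⁵ eg⁰ gives -2.0Δ_oct = -688 kJ/mol, but forming 2 extra pairs costs 2P = 352 kJ/mol, so E(LS) = -688 + 352 = -336 kJ/mol.
The difference is -336 − (0) = -336 kJ/mol, so low-spin lies lower.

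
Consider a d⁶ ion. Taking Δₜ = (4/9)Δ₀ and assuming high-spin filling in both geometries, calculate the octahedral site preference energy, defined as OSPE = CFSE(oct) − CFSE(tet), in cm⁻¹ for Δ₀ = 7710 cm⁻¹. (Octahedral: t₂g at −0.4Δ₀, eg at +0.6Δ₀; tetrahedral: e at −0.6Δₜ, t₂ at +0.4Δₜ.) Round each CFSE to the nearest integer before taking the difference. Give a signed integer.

In an octahedral site d⁶ (HS) is t₂g⁴ eg², giving CFSE(oct) = -0.4Δ₀ = -3084 cm⁻¹.
Tetrahedral: e³ t₂³, CFSE = 3(−0.6) + 3(+0.4) = -0.6Δₜ = -0.6 × (4/9) × 7710 = -2056 cm⁻¹.
Subtracting, OSPE = -3084 − (-2056) = -1028 cm⁻¹.

-1028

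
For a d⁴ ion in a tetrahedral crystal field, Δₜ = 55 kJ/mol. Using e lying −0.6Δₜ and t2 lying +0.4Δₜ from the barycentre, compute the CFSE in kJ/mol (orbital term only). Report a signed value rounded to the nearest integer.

-22

Tetrahedral splitting is small, so the complex is high-spin.
Electron filling gives e^2 t2^2.
CFSE(orbital) = 2×(-0.6Δₜ) + 2×(0.4Δₜ) = -0.4Δₜ; with Δₜ = 55 kJ/mol that is -22 kJ/mol.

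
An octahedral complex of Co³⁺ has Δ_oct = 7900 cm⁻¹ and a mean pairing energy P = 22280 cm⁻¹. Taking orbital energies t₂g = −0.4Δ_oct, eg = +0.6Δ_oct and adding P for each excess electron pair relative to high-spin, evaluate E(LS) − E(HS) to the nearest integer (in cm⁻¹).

28760

Co sits in group 9; removing 3 electrons leaves Co³⁺ with 9 − 3 = 6 d electrons.
In the high-spin limit (t₂g⁴ eg²) the orbital term is -0.4Δ_oct = -3160 cm⁻¹, with no excess pairing.
For low-spin the configuration is t₂g⁶ eg⁰: orbital energy -2.4 × 7900 = -18960 cm⁻¹, and 2 additional pairs relative to high-spin add 44560 cm⁻¹, giving 25600 cm⁻¹.
The difference is 25600 − (-3160) = 28760 cm⁻¹, so high-spin lies lower.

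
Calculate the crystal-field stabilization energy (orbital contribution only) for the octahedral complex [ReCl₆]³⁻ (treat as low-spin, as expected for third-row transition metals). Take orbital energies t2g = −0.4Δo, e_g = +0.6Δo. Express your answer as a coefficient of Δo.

-1.6 Δo

Each Cl⁻ contributes -1; 6 × (-1) = -6. With overall charge -3, Re is in the +3 oxidation state.
Re sits in group 7; removing 3 electrons leaves Re³⁺ with 7 − 3 = 4 d electrons.
Configuration: t2g^4 e_g^0.
CFSE = 4(-0.4Δo) + 0(0.6Δo) = -1.6Δo + 0.0Δo = -1.6Δo.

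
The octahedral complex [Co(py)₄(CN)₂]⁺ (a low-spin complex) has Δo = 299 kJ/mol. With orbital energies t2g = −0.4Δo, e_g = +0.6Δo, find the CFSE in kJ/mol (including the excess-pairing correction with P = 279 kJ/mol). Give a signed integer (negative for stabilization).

Ligand charges: 4×(+0) from py and 2×(-1) from CN⁻ sum to -2; with overall charge +1, Co is +3.
Co sits in group 9; removing 3 electrons leaves Co³⁺ with 9 − 3 = 6 d electrons.
The d⁶ electrons fill as t2g^6 e_g^0.
The orbital stabilization is -2.4Δo = -2.4 × 299 = -718 kJ/mol.
High-spin d⁶ would be t2g^4 e_g^2 with 1 pair; low-spin has 3, so 2 excess pairs cost +2P = +558 kJ/mol.
Combining: -718 + 558 = -160 kJ/mol.

-160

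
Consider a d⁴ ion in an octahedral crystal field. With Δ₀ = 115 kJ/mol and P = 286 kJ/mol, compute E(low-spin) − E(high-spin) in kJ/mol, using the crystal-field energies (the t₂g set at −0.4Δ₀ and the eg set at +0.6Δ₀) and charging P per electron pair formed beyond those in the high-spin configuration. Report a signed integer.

171

In the high-spin limit (t₂g³ eg¹) the orbital term is -0.6Δ₀ = -69 kJ/mol, with no excess pairing.
Low-spin: t₂g⁴ eg⁰, orbital CFSE = -1.6Δ₀ = -184 kJ/mol; plus 1 excess pair × P = +286 kJ/mol; total 102 kJ/mol.
Thus E(LS) − E(HS) = 171 kJ/mol.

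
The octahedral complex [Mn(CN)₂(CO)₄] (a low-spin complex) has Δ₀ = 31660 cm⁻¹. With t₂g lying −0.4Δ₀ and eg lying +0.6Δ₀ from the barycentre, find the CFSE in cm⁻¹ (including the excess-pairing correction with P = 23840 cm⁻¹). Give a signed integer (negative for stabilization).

Ligand charges: 2×(-1) from CN⁻ and 4×(+0) from CO sum to -2; with overall charge +0, Mn is +2.
Mn²⁺: group 7, so d-count = 7 − 2 = 5.
Configuration: t₂g⁵ eg⁰.
CFSE(orbital) = 5×(-0.4Δ₀) + 0×(0.6Δ₀) = -2.0Δ₀; with Δ₀ = 31660 cm⁻¹ that is -63320 cm⁻¹.
High-spin d⁵ would be t₂g³ eg² with 0 pairs; low-spin has 2, so 2 excess pairs cost +2P = +47680 cm⁻¹.
Overall CFSE = -63320 + 47680 = -15640 cm⁻¹.

-15640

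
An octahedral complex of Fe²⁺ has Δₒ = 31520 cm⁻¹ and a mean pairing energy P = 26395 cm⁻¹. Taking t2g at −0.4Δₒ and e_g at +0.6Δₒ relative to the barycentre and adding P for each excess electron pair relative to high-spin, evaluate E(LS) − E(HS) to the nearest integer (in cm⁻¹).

Fe sits in group 8; removing 2 electrons leaves Fe²⁺ with 8 − 2 = 6 d electrons.
High-spin d⁶ fills as t2g^4 e_g^2 with CFSE 4(−0.4) + 2(+0.6) = -0.4Δₒ = -12608 cm⁻¹.
Low-spin t2g^6 e_g^0 gives -2.4Δₒ = -75648 cm⁻¹, but forming 2 extra pairs costs 2P = 52790 cm⁻¹, so E(LS) = -75648 + 52790 = -22858 cm⁻¹.
E(LS) − E(HS) = -22858 − (-12608) = -10250 cm⁻¹.

-10250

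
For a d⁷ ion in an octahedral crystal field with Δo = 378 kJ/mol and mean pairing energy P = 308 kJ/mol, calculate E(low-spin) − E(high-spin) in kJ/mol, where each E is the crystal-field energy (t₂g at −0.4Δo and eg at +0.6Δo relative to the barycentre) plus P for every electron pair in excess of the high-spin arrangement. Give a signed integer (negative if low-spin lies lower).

High-spin d⁷ fills as t₂g⁵ eg² with CFSE 5(−0.4) + 2(+0.6) = -0.8Δo = -302 kJ/mol.
Low-spin: t₂g⁶ eg¹, orbital CFSE = -1.8Δo = -680 kJ/mol; plus 1 excess pair × P = +308 kJ/mol; total -372 kJ/mol.
E(LS) − E(HS) = -372 − (-302) = -70 kJ/mol.

-70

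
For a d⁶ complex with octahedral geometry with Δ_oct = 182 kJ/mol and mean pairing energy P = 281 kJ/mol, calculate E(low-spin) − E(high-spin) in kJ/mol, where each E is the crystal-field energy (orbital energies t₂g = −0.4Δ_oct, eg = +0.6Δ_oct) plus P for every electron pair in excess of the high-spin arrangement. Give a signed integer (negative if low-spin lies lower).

High-spin: t₂g⁴ eg², CFSE = -0.4Δ_oct = -73 kJ/mol.
For low-spin the configuration is t₂g⁶ eg⁰: orbital energy -2.4 × 182 = -437 kJ/mol, and 2 additional pairs relative to high-spin add 562 kJ/mol, giving 125 kJ/mol.
The difference is 125 − (-73) = 198 kJ/mol, so high-spin lies lower.

198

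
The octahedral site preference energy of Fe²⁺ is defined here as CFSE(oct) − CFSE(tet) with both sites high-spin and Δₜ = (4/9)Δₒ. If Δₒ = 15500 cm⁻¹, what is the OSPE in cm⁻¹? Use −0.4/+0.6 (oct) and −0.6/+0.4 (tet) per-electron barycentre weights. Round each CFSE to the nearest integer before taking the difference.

-2067

Fe is in group 8, so Fe²⁺ is d⁶ (8 − 2 = 6).
Octahedral (high-spin): t2g^4 e_g^2, CFSE = 4(−0.4) + 2(+0.6) = -0.4Δₒ = -0.4 × 15500 = -6200 cm⁻¹.
Tetrahedral: e^3 t2^3, CFSE = 3(−0.6) + 3(+0.4) = -0.6Δₜ = -0.6 × (4/9) × 15500 = -4133 cm⁻¹.
OSPE = CFSE(oct) − CFSE(tet) = -6200 − (-4133) = -2067 cm⁻¹.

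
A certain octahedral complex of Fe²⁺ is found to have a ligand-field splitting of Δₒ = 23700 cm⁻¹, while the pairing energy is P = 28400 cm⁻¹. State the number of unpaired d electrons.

Fe sits in group 8; removing 2 electrons leaves Fe²⁺ with 8 − 2 = 6 d electrons.
Since Δₒ = 23700 cm⁻¹ < P = 28400 cm⁻¹, the complex adopts the high-spin configuration.
That gives t₂g⁴ eg².
Unpaired electrons: 4.

4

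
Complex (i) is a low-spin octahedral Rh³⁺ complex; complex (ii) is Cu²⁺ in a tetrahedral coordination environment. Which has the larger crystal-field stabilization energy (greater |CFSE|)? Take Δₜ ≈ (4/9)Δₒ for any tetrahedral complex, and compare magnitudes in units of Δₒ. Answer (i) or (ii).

(i): Rh is in group 9, so Rh³⁺ is d⁶ (9 − 3 = 6); t2g^6 e_g^0, CFSE = -2.4Δₒ.
(ii): Cu²⁺: group 11, so d-count = 11 − 2 = 9; Tetrahedral fields are weak (Δₜ ≈ 4/9 Δₒ), so electrons fill high-spin; e^4 t2^5, CFSE = -0.4Δₜ ≈ -0.18Δₒ.
So (i) has the larger |CFSE|.

(i)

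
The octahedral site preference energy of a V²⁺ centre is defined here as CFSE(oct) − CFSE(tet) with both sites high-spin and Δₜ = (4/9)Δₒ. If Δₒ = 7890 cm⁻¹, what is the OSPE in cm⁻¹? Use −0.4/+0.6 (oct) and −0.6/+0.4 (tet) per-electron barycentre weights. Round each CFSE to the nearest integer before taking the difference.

-6663

Group 5 minus oxidation state +2 gives a d³ configuration for V²⁺.
Octahedral high-spin t₂g³ eg⁰: CFSE = -1.2 × 7890 = -9468 cm⁻¹.
In a tetrahedral site the filling is e² t₂¹: CFSE(tet) = -0.8Δₜ = -0.8 × (4/9)(7890) = -2805 cm⁻¹.
OSPE = CFSE(oct) − CFSE(tet) = -9468 − (-2805) = -6663 cm⁻¹.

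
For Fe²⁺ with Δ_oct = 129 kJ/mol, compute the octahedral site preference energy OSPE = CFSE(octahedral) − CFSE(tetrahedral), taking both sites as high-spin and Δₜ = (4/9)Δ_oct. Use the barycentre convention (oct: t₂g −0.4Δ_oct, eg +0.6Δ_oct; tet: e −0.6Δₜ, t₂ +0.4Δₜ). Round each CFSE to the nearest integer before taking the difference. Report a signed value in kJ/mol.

-18

Group 8 minus oxidation state +2 gives a d⁶ configuration for Fe²⁺.
Octahedral high-spin t2g^4 e_g^2: CFSE = -0.4 × 129 = -52 kJ/mol.
Tetrahedral e^3 t2^3 gives -0.6Δₜ = -0.6 × (4/9) × 129 = -34 kJ/mol.
OSPE = -52 − (-34) = -18 kJ/mol.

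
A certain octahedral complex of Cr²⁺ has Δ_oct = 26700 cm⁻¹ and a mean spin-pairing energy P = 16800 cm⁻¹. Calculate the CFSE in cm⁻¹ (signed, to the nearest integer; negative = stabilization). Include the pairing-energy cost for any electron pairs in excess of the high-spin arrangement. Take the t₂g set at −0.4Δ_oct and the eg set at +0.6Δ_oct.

Cr²⁺: group 6, so d-count = 6 − 2 = 4.
Since Δ_oct = 26700 cm⁻¹ > P = 16800 cm⁻¹, the complex adopts the low-spin configuration.
Configuration: t₂g⁴ eg⁰.
Orbital CFSE = -1.6Δ_oct = -1.6 × 26700 = -42720 cm⁻¹.
Excess pairs vs high-spin: 1 − 0 = 1; pairing cost = +16800 cm⁻¹.
Net CFSE = -42720 + 16800 = -25920 cm⁻¹.

-25920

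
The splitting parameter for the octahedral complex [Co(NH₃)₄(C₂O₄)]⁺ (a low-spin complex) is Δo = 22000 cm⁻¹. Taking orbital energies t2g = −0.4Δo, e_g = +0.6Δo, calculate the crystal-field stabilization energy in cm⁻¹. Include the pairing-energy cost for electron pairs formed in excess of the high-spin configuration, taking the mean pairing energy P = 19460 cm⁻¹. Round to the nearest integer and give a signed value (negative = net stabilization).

-13880

Ligand charges: 4×(+0) from NH₃ and 1×(-2) from C₂O₄²⁻ sum to -2; with overall charge +1, Co is +3.
Co³⁺: group 9, so d-count = 9 − 3 = 6.
The d⁶ electrons fill as t2g^6 e_g^0.
The orbital stabilization is -2.4Δo = -2.4 × 22000 = -52800 cm⁻¹.
Relative to high-spin t2g^4 e_g^2 (1 paired), the low-spin configuration has 2 additional pairs, contributing +2 × 19460 = +38920 cm⁻¹.
Combining: -52800 + 38920 = -13880 cm⁻¹.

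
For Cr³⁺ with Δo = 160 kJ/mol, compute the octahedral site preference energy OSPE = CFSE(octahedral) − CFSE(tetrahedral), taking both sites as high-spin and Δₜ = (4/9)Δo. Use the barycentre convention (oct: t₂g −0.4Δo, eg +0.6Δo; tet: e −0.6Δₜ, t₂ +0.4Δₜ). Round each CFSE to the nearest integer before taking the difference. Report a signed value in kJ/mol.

Cr sits in group 6; removing 3 electrons leaves Cr³⁺ with 6 − 3 = 3 d electrons.
In an octahedral site d³ (HS) is t₂g³ eg⁰, giving CFSE(oct) = -1.2Δo = -192 kJ/mol.
Tetrahedral e² t₂¹ gives -0.8Δₜ = -0.8 × (4/9) × 160 = -57 kJ/mol.
OSPE = -192 − (-57) = -135 kJ/mol.

-135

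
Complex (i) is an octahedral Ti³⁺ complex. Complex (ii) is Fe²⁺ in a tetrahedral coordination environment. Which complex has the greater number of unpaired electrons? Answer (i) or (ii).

(i): Ti sits in group 4; removing 3 electrons leaves Ti³⁺ with 4 − 3 = 1 d electrons; t₂g¹ eg⁰ → 1 unpaired.
(ii): Group 8 minus oxidation state +2 gives a d⁶ configuration for Fe²⁺; Tetrahedral splitting is small, so the complex is high-spin; e³ t₂³ → 4 unpaired.
So (ii) has more unpaired electrons.

(ii)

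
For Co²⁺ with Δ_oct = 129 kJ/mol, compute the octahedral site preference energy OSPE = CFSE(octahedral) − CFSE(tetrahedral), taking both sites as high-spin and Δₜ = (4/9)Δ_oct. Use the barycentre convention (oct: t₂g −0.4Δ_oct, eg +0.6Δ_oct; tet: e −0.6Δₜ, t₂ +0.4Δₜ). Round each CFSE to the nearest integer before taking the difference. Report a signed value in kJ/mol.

Co is in group 9, so Co²⁺ is d⁷ (9 − 2 = 7).
Octahedral (high-spin): t₂g⁵ eg², CFSE = 5(−0.4) + 2(+0.6) = -0.8Δ_oct = -0.8 × 129 = -103 kJ/mol.
Tetrahedral e⁴ t₂³ gives -1.2Δₜ = -1.2 × (4/9) × 129 = -69 kJ/mol.
OSPE = CFSE(oct) − CFSE(tet) = -103 − (-69) = -34 kJ/mol.

-34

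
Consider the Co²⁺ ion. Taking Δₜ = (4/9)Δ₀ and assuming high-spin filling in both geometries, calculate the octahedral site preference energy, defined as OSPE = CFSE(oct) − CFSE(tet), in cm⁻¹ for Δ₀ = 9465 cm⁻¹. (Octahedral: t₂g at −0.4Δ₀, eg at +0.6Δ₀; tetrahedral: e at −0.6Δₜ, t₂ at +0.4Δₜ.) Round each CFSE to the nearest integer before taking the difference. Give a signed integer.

-2524

Co is in group 9, so Co²⁺ is d⁷ (9 − 2 = 7).
In an octahedral site d⁷ (HS) is t2g^5 e_g^2, giving CFSE(oct) = -0.8Δ₀ = -7572 cm⁻¹.
Tetrahedral e^4 t2^3 gives -1.2Δₜ = -1.2 × (4/9) × 9465 = -5048 cm⁻¹.
OSPE = -7572 − (-5048) = -2524 cm⁻¹.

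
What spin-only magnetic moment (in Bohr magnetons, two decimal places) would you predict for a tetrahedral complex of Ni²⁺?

2.83 Bohr magnetons

Group 10 minus oxidation state +2 gives a d⁸ configuration for Ni²⁺.
Tetrahedral splitting is small, so the complex is high-spin.
Configuration: e⁴ t₂⁴ → 2 unpaired electrons.
μ(spin-only) = √[2(2+2)] = √8 ≈ 2.83 Bohr magnetons.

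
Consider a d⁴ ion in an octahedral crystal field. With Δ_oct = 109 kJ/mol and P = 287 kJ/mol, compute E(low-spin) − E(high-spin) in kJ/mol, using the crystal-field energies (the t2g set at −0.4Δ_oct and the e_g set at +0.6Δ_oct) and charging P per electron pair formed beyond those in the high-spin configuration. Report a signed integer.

In the high-spin limit (t2g^3 e_g^1) the orbital term is -0.6Δ_oct = -65 kJ/mol, with no excess pairing.
Low-spin: t2g^4 e_g^0, orbital CFSE = -1.6Δ_oct = -174 kJ/mol; plus 1 excess pair × P = +287 kJ/mol; total 113 kJ/mol.
The difference is 113 − (-65) = 178 kJ/mol, so high-spin lies lower.

178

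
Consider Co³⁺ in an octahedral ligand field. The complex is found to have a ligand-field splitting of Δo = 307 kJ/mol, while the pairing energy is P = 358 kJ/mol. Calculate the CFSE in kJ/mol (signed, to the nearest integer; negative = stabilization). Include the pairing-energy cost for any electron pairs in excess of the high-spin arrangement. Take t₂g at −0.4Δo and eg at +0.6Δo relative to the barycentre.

Co is in group 9, so Co³⁺ is d⁶ (9 − 3 = 6).
Δo < P, so pairing is avoided: the ground state is high-spin.
That gives t₂g⁴ eg².
Orbital CFSE = -0.4Δo = -0.4 × 307 = -123 kJ/mol.
High-spin has no excess pairs, so no pairing correction applies.

-123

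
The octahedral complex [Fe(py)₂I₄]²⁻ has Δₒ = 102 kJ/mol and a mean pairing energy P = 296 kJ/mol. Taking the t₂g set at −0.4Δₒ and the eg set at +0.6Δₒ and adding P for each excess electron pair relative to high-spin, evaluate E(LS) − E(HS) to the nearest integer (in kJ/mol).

388

Ligand charges: 2×(+0) from py and 4×(-1) from I⁻ sum to -4; with overall charge -2, Fe is +2.
Fe²⁺: group 8, so d-count = 8 − 2 = 6.
In the high-spin limit (t₂g⁴ eg²) the orbital term is -0.4Δₒ = -41 kJ/mol, with no excess pairing.
Low-spin: t₂g⁶ eg⁰, orbital CFSE = -2.4Δₒ = -245 kJ/mol; plus 2 excess pairs × P = +592 kJ/mol; total 347 kJ/mol.
Thus E(LS) − E(HS) = 388 kJ/mol.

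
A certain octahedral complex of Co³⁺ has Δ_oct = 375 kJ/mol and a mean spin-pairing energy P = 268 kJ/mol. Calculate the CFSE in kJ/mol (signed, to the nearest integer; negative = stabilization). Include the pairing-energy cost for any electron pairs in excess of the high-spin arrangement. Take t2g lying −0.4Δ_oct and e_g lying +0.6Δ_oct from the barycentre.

Co is in group 9, so Co³⁺ is d⁶ (9 − 3 = 6).
With Δ_oct > P the complex is low-spin.
That gives t2g^6 e_g^0.
Orbital CFSE = -2.4Δ_oct = -2.4 × 375 = -900 kJ/mol.
Excess pairs vs high-spin: 3 − 1 = 2; pairing cost = +536 kJ/mol.
Net CFSE = -900 + 536 = -364 kJ/mol.

-364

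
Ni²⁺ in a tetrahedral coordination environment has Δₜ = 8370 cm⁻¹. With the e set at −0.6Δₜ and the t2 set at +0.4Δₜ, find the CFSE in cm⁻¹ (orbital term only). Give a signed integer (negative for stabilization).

Ni sits in group 10; removing 2 electrons leaves Ni²⁺ with 10 − 2 = 8 d electrons.
Tetrahedral fields are weak (Δₜ ≈ 4/9 Δₒ), so electrons fill high-spin.
Configuration: e^4 t2^4.
The orbital stabilization is -0.8Δₜ = -0.8 × 8370 = -6696 cm⁻¹.

-6696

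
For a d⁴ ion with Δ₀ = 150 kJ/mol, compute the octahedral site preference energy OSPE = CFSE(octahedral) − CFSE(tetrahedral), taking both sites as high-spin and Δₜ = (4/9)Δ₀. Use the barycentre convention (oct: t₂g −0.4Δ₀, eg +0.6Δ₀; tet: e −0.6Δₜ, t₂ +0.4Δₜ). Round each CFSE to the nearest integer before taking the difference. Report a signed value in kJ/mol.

-63

Octahedral (high-spin): t2g^3 e_g^1, CFSE = 3(−0.4) + 1(+0.6) = -0.6Δ₀ = -0.6 × 150 = -90 kJ/mol.
Tetrahedral e^2 t2^2 gives -0.4Δₜ = -0.4 × (4/9) × 150 = -27 kJ/mol.
Subtracting, OSPE = -90 − (-27) = -63 kJ/mol.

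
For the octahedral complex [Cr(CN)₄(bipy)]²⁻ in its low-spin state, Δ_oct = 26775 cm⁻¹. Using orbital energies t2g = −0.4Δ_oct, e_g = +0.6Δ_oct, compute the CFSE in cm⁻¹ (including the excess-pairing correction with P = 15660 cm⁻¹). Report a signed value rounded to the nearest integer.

-27180

Ligand charges: 4×(-1) from CN⁻ and 1×(+0) from bipy sum to -4; with overall charge -2, Cr is +2.
Cr is in group 6, so Cr²⁺ is d⁴ (6 − 2 = 4).
The d⁴ electrons fill as t2g^4 e_g^0.
CFSE(orbital) = 4×(-0.4Δ_oct) + 0×(0.6Δ_oct) = -1.6Δ_oct; with Δ_oct = 26775 cm⁻¹ that is -42840 cm⁻¹.
Relative to high-spin t2g^3 e_g^1 (0 paired), the low-spin configuration has 1 additional pair, contributing +1 × 15660 = +15660 cm⁻¹.
Net CFSE = -42840 + 15660 = -27180 cm⁻¹.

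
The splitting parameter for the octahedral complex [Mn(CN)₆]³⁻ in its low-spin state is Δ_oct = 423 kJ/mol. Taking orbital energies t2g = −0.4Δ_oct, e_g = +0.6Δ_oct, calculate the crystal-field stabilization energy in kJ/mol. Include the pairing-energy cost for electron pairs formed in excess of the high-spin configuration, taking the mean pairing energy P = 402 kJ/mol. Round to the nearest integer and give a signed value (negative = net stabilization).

-275

Each CN⁻ contributes -1; 6 × (-1) = -6. With overall charge -3, Mn is in the +3 oxidation state.
Group 7 minus oxidation state +3 gives a d⁴ configuration for Mn³⁺.
The d⁴ electrons fill as t2g^4 e_g^0.
The orbital stabilization is -1.6Δ_oct = -1.6 × 423 = -677 kJ/mol.
Relative to high-spin t2g^3 e_g^1 (0 paired), the low-spin configuration has 1 additional pair, contributing +1 × 402 = +402 kJ/mol.
Overall CFSE = -677 + 402 = -275 kJ/mol.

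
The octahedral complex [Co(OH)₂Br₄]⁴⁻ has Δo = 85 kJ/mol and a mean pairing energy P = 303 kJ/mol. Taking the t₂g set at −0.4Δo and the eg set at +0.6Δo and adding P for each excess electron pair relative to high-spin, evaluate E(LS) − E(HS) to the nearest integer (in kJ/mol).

Ligand charges: 2×(-1) from OH⁻ and 4×(-1) from Br⁻ sum to -6; with overall charge -4, Co is +2.
Co sits in group 9; removing 2 electrons leaves Co²⁺ with 9 − 2 = 7 d electrons.
High-spin: t₂g⁵ eg², CFSE = -0.8Δo = -68 kJ/mol.
For low-spin the configuration is t₂g⁶ eg¹: orbital energy -1.8 × 85 = -153 kJ/mol, and 1 additional pair relative to high-spin adds 303 kJ/mol, giving 150 kJ/mol.
E(LS) − E(HS) = 150 − (-68) = 218 kJ/mol.

218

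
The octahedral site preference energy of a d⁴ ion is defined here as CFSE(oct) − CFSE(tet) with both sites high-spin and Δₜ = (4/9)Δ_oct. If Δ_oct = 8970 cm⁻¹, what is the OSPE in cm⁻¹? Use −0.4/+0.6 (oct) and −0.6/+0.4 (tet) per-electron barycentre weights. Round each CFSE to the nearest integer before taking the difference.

Octahedral high-spin t₂g³ eg¹: CFSE = -0.6 × 8970 = -5382 cm⁻¹.
Tetrahedral: e² t₂², CFSE = 2(−0.6) + 2(+0.4) = -0.4Δₜ = -0.4 × (4/9) × 8970 = -1595 cm⁻¹.
Subtracting, OSPE = -5382 − (-1595) = -3787 cm⁻¹.

-3787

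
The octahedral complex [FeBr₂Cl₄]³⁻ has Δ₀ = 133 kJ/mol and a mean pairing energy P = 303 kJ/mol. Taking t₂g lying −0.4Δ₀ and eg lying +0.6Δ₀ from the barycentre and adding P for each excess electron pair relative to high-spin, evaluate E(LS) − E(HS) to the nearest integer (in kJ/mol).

340

Ligand charges: 2×(-1) from Br⁻ and 4×(-1) from Cl⁻ sum to -6; with overall charge -3, Fe is +3.
Fe³⁺: group 8, so d-count = 8 − 3 = 5.
High-spin: t₂g³ eg², CFSE = 0.0Δ₀ = 0 kJ/mol.
Low-spin t₂g⁵ eg⁰ gives -2.0Δ₀ = -266 kJ/mol, but forming 2 extra pairs costs 2P = 606 kJ/mol, so E(LS) = -266 + 606 = 340 kJ/mol.
The difference is 340 − (0) = 340 kJ/mol, so high-spin lies lower.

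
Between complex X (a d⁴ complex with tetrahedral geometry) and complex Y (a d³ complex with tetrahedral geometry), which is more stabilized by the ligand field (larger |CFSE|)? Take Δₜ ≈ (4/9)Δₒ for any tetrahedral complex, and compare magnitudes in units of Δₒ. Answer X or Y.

X: With tetrahedral geometry the complex is necessarily high-spin; e^2 t2^2, CFSE = -0.4Δₜ ≈ -0.18Δₒ.
Y: With tetrahedral geometry the complex is necessarily high-spin; e^2 t2^1, CFSE = -0.8Δₜ ≈ -0.36Δₒ.
So Y has the larger |CFSE|.

Y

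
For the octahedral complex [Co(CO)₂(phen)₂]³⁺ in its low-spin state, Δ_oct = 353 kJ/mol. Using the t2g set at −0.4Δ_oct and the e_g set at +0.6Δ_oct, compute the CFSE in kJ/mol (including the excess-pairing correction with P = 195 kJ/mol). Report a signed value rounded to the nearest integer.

Ligand charges: 2×(+0) from CO and 2×(+0) from phen sum to +0; with overall charge +3, Co is +3.
Group 9 minus oxidation state +3 gives a d⁶ configuration for Co³⁺.
The d⁶ electrons fill as t2g^6 e_g^0.
CFSE(orbital) = 6×(-0.4Δ_oct) + 0×(0.6Δ_oct) = -2.4Δ_oct; with Δ_oct = 353 kJ/mol that is -847 kJ/mol.
Pairing penalty: 3 pairs vs 1 in the high-spin reference → 2 extra × P = 390 kJ/mol.
Net CFSE = -847 + 390 = -457 kJ/mol.

-457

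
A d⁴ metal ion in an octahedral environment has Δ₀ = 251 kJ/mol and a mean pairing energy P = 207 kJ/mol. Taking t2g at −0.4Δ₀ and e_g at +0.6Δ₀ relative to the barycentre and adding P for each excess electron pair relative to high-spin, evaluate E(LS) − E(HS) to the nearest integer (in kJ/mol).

-44

High-spin: t2g^3 e_g^1, CFSE = -0.6Δ₀ = -151 kJ/mol.
For low-spin the configuration is t2g^4 e_g^0: orbital energy -1.6 × 251 = -402 kJ/mol, and 1 additional pair relative to high-spin adds 207 kJ/mol, giving -195 kJ/mol.
E(LS) − E(HS) = -195 − (-151) = -44 kJ/mol.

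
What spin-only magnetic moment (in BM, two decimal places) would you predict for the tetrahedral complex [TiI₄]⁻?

1.73 BM

Each I⁻ contributes -1; 4 × (-1) = -4. With overall charge -1, Ti is in the +3 oxidation state.
Ti³⁺: group 4, so d-count = 4 − 3 = 1.
Tetrahedral splitting is small, so the complex is high-spin.
Configuration: e^1 t2^0 → 1 unpaired electron.
μ(spin-only) = √[1(1+2)] = √3 ≈ 1.73 BM.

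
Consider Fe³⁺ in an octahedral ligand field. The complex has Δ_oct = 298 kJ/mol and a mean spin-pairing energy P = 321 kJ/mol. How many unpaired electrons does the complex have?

Group 8 minus oxidation state +3 gives a d⁵ configuration for Fe³⁺.
Δ_oct < P, so pairing is avoided: the ground state is high-spin.
That gives t2g^3 e_g^2.
Unpaired electrons: 5.

5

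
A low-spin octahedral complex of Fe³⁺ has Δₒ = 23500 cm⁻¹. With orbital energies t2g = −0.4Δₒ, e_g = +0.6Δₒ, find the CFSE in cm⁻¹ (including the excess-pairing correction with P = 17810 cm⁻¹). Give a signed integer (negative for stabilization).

-11380

Group 8 minus oxidation state +3 gives a d⁵ configuration for Fe³⁺.
Electron filling gives t2g^5 e_g^0.
The orbital stabilization is -2.0Δₒ = -2.0 × 23500 = -47000 cm⁻¹.
Relative to high-spin t2g^3 e_g^2 (0 paired), the low-spin configuration has 2 additional pairs, contributing +2 × 17810 = +35620 cm⁻¹.
Overall CFSE = -47000 + 35620 = -11380 cm⁻¹.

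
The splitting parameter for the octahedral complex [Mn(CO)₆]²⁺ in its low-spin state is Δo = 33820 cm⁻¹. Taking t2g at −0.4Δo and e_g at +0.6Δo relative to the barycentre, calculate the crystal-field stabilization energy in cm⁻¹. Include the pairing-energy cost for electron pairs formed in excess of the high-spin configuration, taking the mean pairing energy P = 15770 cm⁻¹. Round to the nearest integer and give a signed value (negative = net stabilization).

-36100

CO is neutral, so the +2 overall charge sits on Mn: oxidation state +2.
Group 7 minus oxidation state +2 gives a d⁵ configuration for Mn²⁺.
Electron filling gives t2g^5 e_g^0.
CFSE(orbital) = 5×(-0.4Δo) + 0×(0.6Δo) = -2.0Δo; with Δo = 33820 cm⁻¹ that is -67640 cm⁻¹.
Relative to high-spin t2g^3 e_g^2 (0 paired), the low-spin configuration has 2 additional pairs, contributing +2 × 15770 = +31540 cm⁻¹.
Overall CFSE = -67640 + 31540 = -36100 cm⁻¹.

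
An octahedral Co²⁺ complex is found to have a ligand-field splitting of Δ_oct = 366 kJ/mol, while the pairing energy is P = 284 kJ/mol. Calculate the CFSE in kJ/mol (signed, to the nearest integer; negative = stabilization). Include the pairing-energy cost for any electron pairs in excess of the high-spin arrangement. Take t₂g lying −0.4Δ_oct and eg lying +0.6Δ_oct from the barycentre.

Group 9 minus oxidation state +2 gives a d⁷ configuration for Co²⁺.
Since Δ_oct = 366 kJ/mol > P = 284 kJ/mol, the complex adopts the low-spin configuration.
Filling d⁷ accordingly: t₂g⁶ eg¹.
Orbital CFSE = -1.8Δ_oct = -1.8 × 366 = -659 kJ/mol.
Excess pairs vs high-spin: 3 − 2 = 1; pairing cost = +284 kJ/mol.
Net CFSE = -659 + 284 = -375 kJ/mol.

-375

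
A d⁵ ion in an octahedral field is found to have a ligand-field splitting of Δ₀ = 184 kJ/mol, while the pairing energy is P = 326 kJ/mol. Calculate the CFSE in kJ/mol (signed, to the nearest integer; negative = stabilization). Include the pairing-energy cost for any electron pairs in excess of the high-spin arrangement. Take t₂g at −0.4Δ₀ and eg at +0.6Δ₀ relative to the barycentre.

Since Δ₀ = 184 kJ/mol < P = 326 kJ/mol, the complex adopts the high-spin configuration.
That gives t₂g³ eg².
Orbital CFSE = 0.0Δ₀ = 0.0 × 184 = 0 kJ/mol.
High-spin has no excess pairs, so no pairing correction applies.

0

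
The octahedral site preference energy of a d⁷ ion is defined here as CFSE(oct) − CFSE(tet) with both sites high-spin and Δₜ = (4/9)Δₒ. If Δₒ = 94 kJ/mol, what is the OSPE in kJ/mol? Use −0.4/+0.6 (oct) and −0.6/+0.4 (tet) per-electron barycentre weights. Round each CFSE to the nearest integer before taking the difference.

-25

Octahedral high-spin t2g^5 e_g^2: CFSE = -0.8 × 94 = -75 kJ/mol.
In a tetrahedral site the filling is e^4 t2^3: CFSE(tet) = -1.2Δₜ = -1.2 × (4/9)(94) = -50 kJ/mol.
Subtracting, OSPE = -75 − (-50) = -25 kJ/mol.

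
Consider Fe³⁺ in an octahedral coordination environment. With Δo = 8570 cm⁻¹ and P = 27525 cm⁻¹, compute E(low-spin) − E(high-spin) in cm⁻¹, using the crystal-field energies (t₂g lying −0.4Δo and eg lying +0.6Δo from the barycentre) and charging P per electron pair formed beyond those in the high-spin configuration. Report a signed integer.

37910

Fe sits in group 8; removing 3 electrons leaves Fe³⁺ with 8 − 3 = 5 d electrons.
In the high-spin limit (t₂g³ eg²) the orbital term is 0.0Δo = 0 cm⁻¹, with no excess pairing.
For low-spin the configuration is t₂g⁵ eg⁰: orbital energy -2.0 × 8570 = -17140 cm⁻¹, and 2 additional pairs relative to high-spin add 55050 cm⁻¹, giving 37910 cm⁻¹.
E(LS) − E(HS) = 37910 − (0) = 37910 cm⁻¹.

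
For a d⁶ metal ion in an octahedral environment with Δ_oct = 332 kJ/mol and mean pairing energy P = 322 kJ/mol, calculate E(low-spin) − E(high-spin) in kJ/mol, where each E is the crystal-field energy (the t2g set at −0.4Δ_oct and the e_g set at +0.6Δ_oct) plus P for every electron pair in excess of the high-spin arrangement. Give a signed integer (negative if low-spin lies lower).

-20

High-spin: t2g^4 e_g^2, CFSE = -0.4Δ_oct = -133 kJ/mol.
Low-spin t2g^6 e_g^0 gives -2.4Δ_oct = -797 kJ/mol, but forming 2 extra pairs costs 2P = 644 kJ/mol, so E(LS) = -797 + 644 = -153 kJ/mol.
E(LS) − E(HS) = -153 − (-133) = -20 kJ/mol.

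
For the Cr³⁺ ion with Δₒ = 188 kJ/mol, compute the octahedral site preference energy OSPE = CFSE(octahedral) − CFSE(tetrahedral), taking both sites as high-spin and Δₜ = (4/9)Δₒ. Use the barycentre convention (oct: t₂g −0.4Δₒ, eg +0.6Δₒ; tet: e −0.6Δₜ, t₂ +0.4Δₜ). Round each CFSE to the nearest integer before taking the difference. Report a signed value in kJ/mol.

Group 6 minus oxidation state +3 gives a d³ configuration for Cr³⁺.
Octahedral high-spin t2g^3 e_g^0: CFSE = -1.2 × 188 = -226 kJ/mol.
In a tetrahedral site the filling is e^2 t2^1: CFSE(tet) = -0.8Δₜ = -0.8 × (4/9)(188) = -67 kJ/mol.
OSPE = CFSE(oct) − CFSE(tet) = -226 − (-67) = -159 kJ/mol.

-159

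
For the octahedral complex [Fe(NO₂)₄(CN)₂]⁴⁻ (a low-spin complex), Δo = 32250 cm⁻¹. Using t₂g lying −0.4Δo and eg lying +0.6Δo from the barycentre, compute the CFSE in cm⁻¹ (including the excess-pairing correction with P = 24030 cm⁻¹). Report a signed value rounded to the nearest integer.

-29340

Ligand charges: 4×(-1) from NO₂⁻ and 2×(-1) from CN⁻ sum to -6; with overall charge -4, Fe is +2.
Group 8 minus oxidation state +2 gives a d⁶ configuration for Fe²⁺.
Electron filling gives t₂g⁶ eg⁰.
The orbital stabilization is -2.4Δo = -2.4 × 32250 = -77400 cm⁻¹.
High-spin d⁶ would be t₂g⁴ eg² with 1 pair; low-spin has 3, so 2 excess pairs cost +2P = +48060 cm⁻¹.
Net CFSE = -77400 + 48060 = -29340 cm⁻¹.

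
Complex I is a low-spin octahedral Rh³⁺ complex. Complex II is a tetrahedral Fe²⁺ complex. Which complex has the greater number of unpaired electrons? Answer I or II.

II

I: Rh is in group 9, so Rh³⁺ is d⁶ (9 − 3 = 6); t2g^6 e_g^0 → 0 unpaired.
II: Group 8 minus oxidation state +2 gives a d⁶ configuration for Fe²⁺; With tetrahedral geometry the complex is necessarily high-spin; e³ t₂³ → 4 unpaired.
So II has more unpaired electrons.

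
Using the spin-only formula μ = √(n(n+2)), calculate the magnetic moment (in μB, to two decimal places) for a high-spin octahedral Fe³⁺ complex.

Fe³⁺: group 8, so d-count = 8 − 3 = 5.
Configuration: t₂g³ eg² → 5 unpaired electrons.
μ(spin-only) = √[5(5+2)] = √35 ≈ 5.92 μB.

5.92 μB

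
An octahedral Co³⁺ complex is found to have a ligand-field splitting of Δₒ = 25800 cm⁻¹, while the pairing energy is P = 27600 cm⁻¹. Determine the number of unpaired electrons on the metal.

4

Co³⁺: group 9, so d-count = 9 − 3 = 6.
Here Δₒ < P (25800 < 27600), so the high-spin state is favoured.
Configuration: t₂g⁴ eg².
Unpaired electrons: 4.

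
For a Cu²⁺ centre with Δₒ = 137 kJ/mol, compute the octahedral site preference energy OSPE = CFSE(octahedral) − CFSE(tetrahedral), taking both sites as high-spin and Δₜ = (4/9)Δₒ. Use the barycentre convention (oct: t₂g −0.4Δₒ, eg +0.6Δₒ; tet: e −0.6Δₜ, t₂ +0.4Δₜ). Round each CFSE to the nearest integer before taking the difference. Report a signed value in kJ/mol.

Group 11 minus oxidation state +2 gives a d⁹ configuration for Cu²⁺.
Octahedral high-spin t₂g⁶ eg³: CFSE = -0.6 × 137 = -82 kJ/mol.
Tetrahedral: e⁴ t₂⁵, CFSE = 4(−0.6) + 5(+0.4) = -0.4Δₜ = -0.4 × (4/9) × 137 = -24 kJ/mol.
Subtracting, OSPE = -82 − (-24) = -58 kJ/mol.

-58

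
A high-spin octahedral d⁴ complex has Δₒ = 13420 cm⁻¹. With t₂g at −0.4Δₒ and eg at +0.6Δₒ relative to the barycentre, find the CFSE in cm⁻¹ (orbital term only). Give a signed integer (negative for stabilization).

Configuration: t₂g³ eg¹.
Orbital CFSE = 3(-0.4) + 1(0.6) = -0.6Δₒ = -0.6 × 13420 = -8052 cm⁻¹.

-8052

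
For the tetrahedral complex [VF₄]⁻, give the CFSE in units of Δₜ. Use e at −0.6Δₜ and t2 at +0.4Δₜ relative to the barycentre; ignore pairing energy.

-1.2 Δₜ

Each F⁻ contributes -1; 4 × (-1) = -4. With overall charge -1, V is in the +3 oxidation state.
Group 5 minus oxidation state +3 gives a d² configuration for V³⁺.
Tetrahedral fields are weak (Δₜ ≈ 4/9 Δₒ), so electrons fill high-spin.
Configuration: e^2 t2^0.
CFSE = 2(-0.6Δₜ) + 0(0.4Δₜ) = -1.2Δₜ + 0.0Δₜ = -1.2Δₜ.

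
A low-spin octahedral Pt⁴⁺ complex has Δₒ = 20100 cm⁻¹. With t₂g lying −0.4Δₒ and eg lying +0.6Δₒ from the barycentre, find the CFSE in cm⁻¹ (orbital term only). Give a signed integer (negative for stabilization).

-48240

Group 10 minus oxidation state +4 gives a d⁶ configuration for Pt⁴⁺.
Configuration: t₂g⁶ eg⁰.
Orbital CFSE = 6(-0.4) + 0(0.6) = -2.4Δₒ = -2.4 × 20100 = -48240 cm⁻¹.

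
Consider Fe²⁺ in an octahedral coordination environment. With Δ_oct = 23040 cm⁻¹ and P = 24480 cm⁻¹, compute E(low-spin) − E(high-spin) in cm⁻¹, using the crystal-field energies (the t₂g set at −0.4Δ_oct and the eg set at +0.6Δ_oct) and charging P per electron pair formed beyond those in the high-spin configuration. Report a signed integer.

2880

Fe sits in group 8; removing 2 electrons leaves Fe²⁺ with 8 − 2 = 6 d electrons.
In the high-spin limit (t₂g⁴ eg²) the orbital term is -0.4Δ_oct = -9216 cm⁻¹, with no excess pairing.
Low-spin t₂g⁶ eg⁰ gives -2.4Δ_oct = -55296 cm⁻¹, but forming 2 extra pairs costs 2P = 48960 cm⁻¹, so E(LS) = -55296 + 48960 = -6336 cm⁻¹.
The difference is -6336 − (-9216) = 2880 cm⁻¹, so high-spin lies lower.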